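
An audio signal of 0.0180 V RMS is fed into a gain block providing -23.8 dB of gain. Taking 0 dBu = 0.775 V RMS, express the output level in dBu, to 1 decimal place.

Input level: 20·log₁₀(0.0180/0.775) = -32.68 dBu.
Output: -32.68 − 23.8 = -56.5 dBu.

-56.5 dBu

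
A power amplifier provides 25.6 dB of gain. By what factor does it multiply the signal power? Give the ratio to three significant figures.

363

Power ratio = 10^(dB/10).
10^(25.6/10) = 10^(2.560) = 363.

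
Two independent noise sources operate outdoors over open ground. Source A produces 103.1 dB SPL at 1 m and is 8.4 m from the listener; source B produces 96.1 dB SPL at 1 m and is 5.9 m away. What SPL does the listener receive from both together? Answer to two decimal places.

86.09 dB SPL

At the listener: L_A = 103.1 − 20·log₁₀(8.4) = 84.614 dB; L_B = 96.1 − 20·log₁₀(5.9) = 80.683 dB.
Combined: 10·log₁₀(10^(84.614/10)+10^(80.683/10)) = 86.09 dB SPL.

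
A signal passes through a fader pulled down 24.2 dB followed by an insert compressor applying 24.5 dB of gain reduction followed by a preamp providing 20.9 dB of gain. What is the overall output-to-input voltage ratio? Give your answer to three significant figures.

Net gain = (−24.2) + (−24.5) + 20.9 = -27.8 dB.
Voltage ratio = 10^(-27.8/20) = 0.0407.

0.0407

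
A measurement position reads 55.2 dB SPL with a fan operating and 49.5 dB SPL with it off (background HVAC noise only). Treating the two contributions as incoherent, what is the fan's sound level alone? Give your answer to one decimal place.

Remove the background by subtracting linear intensities:
L_src = 10·log₁₀(10^(55.2/10) − 10^(49.5/10)) = 10·log₁₀(242000) = 53.8 dB SPL.

53.8 dB SPL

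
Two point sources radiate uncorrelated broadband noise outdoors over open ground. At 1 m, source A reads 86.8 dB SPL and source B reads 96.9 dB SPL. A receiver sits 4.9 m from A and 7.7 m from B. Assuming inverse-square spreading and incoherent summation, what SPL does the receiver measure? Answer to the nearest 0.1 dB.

At the listener: L_A = 86.8 − 20·log₁₀(4.9) = 73.00 dB; L_B = 96.9 − 20·log₁₀(7.7) = 79.17 dB.
Combined: 10·log₁₀(10^(73.00/10)+10^(79.17/10)) = 80.1 dB SPL.

80.1 dB SPL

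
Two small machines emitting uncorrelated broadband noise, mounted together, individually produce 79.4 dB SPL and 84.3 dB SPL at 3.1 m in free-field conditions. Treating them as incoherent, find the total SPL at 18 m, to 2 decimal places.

Combined at 3.1 m: 10·log₁₀(10^(79.4/10)+10^(84.3/10)) = 85.518 dB SPL.
Then apply −20·log₁₀(18/3.1) = -15.278 dB → 70.24 dB SPL.

70.24 dB SPL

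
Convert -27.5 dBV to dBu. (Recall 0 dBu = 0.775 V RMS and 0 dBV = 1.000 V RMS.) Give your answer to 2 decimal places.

The offset between the scales is 20·log₁₀(0.775/1.000) = −2.214 dB.
So dBu = -27.5 + 2.214 = -25.29 dBu.

-25.29 dBu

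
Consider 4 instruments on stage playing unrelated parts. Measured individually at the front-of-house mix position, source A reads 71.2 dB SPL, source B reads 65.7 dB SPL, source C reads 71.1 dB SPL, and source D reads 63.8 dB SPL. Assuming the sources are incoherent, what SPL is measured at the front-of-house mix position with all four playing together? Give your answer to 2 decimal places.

Add the sources as powers (linear), then convert back to dB:
L_total = 10·log₁₀(10^(71.2/10) + 10^(65.7/10) + 10^(71.1/10) + 10^(63.8/10)) = 10·log₁₀(32180000) = 75.08 dB SPL.

75.08 dB SPL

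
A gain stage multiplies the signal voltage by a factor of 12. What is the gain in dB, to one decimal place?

Voltage is an amplitude quantity, so gain = 20·log₁₀(V_out/V_in).
20·log₁₀(12) = 21.6 dB.

21.6 dB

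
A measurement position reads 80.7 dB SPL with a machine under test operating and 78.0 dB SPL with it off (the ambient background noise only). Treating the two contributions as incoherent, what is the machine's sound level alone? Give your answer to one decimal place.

Remove the background by subtracting linear intensities:
L_src = 10·log₁₀(10^(80.7/10) − 10^(78.0/10)) = 10·log₁₀(54390000) = 77.4 dB SPL.

77.4 dB SPL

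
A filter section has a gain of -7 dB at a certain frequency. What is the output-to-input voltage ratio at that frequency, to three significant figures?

0.447

Voltage ratio = 10^(dB/20).
10^(-7/20) = 10^(-0.3500) = 0.447.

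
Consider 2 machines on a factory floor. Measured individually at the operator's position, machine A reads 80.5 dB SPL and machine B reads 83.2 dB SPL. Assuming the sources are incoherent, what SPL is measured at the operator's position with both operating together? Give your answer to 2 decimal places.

85.07 dB SPL

Uncorrelated sources add in intensity (power), not in dB.
L_total = 10·log₁₀(10^(80.5/10) + 10^(83.2/10)) = 10·log₁₀(321100000) = 85.07 dB SPL.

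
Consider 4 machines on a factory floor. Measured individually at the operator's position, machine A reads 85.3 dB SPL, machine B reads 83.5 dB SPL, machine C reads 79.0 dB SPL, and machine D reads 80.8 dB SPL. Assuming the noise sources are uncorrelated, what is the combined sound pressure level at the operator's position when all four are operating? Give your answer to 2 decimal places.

88.82 dB SPL

Add the sources as powers (linear), then convert back to dB:
L_total = 10·log₁₀(10^(85.3/10) + 10^(83.5/10) + 10^(79.0/10) + 10^(80.8/10)) = 10·log₁₀(762400000) = 88.82 dB SPL.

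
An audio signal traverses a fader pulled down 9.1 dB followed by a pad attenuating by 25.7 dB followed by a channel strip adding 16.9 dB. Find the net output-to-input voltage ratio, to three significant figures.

0.127

Net gain = (−9.1) + (−25.7) + 16.9 = -17.9 dB.
Voltage ratio = 10^(-17.9/20) = 0.127.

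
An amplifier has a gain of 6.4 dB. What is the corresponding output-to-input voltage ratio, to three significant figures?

Voltage ratio = 10^(dB/20).
10^(6.4/20) = 10^(0.3200) = 2.09.

2.09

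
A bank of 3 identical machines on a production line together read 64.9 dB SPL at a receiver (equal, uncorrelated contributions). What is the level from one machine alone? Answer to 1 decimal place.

3 equal incoherent sources add 10·log₁₀(3) = 4.77 dB over one source.
L_one = 64.9 − 4.77 = 60.1 dB SPL.

60.1 dB SPL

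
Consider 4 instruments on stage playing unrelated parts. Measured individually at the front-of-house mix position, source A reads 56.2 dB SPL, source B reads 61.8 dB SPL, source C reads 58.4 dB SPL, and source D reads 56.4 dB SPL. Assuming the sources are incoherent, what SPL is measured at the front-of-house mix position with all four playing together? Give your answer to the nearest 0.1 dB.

Uncorrelated sources add in intensity (power), not in dB.
L_total = 10·log₁₀(10^(56.2/10) + 10^(61.8/10) + 10^(58.4/10) + 10^(56.4/10)) = 10·log₁₀(3059000) = 64.9 dB SPL.

64.9 dB SPL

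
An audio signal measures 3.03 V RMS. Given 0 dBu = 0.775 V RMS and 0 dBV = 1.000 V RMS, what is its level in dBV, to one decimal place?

+9.6 dBV

dBV = 20·log₁₀(V / 1.000 V).
20·log₁₀(3.03/1.000) = +9.6 dBV.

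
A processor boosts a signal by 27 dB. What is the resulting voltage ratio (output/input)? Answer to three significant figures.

22.4

Voltage ratio = 10^(dB/20).
10^(27/20) = 10^(1.350) = 22.4.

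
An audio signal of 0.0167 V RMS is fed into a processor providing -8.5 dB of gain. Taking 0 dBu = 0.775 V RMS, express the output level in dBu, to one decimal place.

Input level: 20·log₁₀(0.0167/0.775) = -33.33 dBu.
Output: -33.33 − 8.5 = -41.8 dBu.

-41.8 dBu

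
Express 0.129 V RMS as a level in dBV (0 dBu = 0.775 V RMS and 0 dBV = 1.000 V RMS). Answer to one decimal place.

-17.8 dBV

dBV = 20·log₁₀(V / 1.000 V).
20·log₁₀(0.129/1.000) = -17.8 dBV.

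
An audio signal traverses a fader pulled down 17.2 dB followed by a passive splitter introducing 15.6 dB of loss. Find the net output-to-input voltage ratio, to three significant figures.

0.0229

Net gain = (−17.2) + (−15.6) = -32.8 dB.
Voltage ratio = 10^(-32.8/20) = 0.0229.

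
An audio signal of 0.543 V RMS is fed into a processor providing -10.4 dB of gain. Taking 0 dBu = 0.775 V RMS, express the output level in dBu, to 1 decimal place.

-13.5 dBu

Input level: 20·log₁₀(0.543/0.775) = -3.09 dBu.
Output: -3.09 − 10.4 = -13.5 dBu.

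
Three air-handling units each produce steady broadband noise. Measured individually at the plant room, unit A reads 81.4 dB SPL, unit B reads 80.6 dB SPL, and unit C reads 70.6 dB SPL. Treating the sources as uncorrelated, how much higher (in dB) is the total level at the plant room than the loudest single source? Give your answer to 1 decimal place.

2.8 dB

Incoherent sources sum as intensities:
L_total = 10·log₁₀(10^(81.4/10) + 10^(80.6/10) + 10^(70.6/10)) = 84.22 dB SPL.
Excess over the loudest (81.4 dB): 84.22 − 81.4 = 2.8 dB.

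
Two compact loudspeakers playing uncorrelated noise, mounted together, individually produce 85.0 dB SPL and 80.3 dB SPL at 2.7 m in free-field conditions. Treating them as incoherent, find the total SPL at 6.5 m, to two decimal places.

Combined at 2.7 m: 10·log₁₀(10^(85.0/10)+10^(80.3/10)) = 86.267 dB SPL.
Then apply −20·log₁₀(6.5/2.7) = -7.631 dB → 78.64 dB SPL.

78.64 dB SPL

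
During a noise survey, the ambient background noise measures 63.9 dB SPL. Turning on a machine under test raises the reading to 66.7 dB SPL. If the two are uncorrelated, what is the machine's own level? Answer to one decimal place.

Background correction is a power subtraction:
L_src = 10·log₁₀(10^(66.7/10) − 10^(63.9/10)) = 10·log₁₀(2223000) = 63.5 dB SPL.

63.5 dB SPL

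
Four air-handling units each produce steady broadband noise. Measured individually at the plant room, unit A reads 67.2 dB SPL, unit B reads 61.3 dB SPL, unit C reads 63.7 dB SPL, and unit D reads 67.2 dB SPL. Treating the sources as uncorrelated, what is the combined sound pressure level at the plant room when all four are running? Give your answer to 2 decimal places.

71.52 dB SPL

Add the sources as powers (linear), then convert back to dB:
L_total = 10·log₁₀(10^(67.2/10) + 10^(61.3/10) + 10^(63.7/10) + 10^(67.2/10)) = 10·log₁₀(14190000) = 71.52 dB SPL.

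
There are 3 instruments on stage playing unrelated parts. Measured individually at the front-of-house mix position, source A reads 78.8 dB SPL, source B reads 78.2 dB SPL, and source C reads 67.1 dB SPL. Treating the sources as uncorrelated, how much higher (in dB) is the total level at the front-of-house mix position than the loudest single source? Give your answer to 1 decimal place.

Uncorrelated sources add in intensity (power), not in dB.
L_total = 10·log₁₀(10^(78.8/10) + 10^(78.2/10) + 10^(67.1/10)) = 81.67 dB SPL.
Excess over the loudest (78.8 dB): 81.67 − 78.8 = 2.9 dB.

2.9 dB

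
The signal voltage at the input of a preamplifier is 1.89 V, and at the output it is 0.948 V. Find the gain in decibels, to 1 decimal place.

-6.0 dB

Voltage ratio → dB uses the 20·log₁₀ form:
20·log₁₀(0.948/1.89) = 20·log₁₀(0.5016) = -6.0 dB.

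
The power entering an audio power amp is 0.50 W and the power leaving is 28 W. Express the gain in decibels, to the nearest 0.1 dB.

Power ratio → dB uses the 10·log₁₀ form:
10·log₁₀(28/0.50) = 10·log₁₀(56.00) = 17.5 dB.

17.5 dB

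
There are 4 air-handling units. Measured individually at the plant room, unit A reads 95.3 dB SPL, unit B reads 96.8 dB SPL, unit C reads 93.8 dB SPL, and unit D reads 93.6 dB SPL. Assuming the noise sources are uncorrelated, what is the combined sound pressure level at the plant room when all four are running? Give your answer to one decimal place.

101.1 dB SPL

Incoherent sources sum as intensities:
L_total = 10·log₁₀(10^(95.3/10) + 10^(96.8/10) + 10^(93.8/10) + 10^(93.6/10)) = 10·log₁₀(12864000000) = 101.1 dB SPL.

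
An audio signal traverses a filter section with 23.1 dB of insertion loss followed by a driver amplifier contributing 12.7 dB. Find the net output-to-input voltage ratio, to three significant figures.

0.302

Net gain = (−23.1) + 12.7 = -10.4 dB.
Voltage ratio = 10^(-10.4/20) = 0.302.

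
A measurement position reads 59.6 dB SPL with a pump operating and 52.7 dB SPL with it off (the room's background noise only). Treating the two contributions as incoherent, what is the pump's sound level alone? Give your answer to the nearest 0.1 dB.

Subtract intensities: L_src = 10·log₁₀(10^(L_total/10) − 10^(L_bg/10)).
L_src = 10·log₁₀(10^(59.6/10) − 10^(52.7/10)) = 10·log₁₀(725800) = 58.6 dB SPL.

58.6 dB SPL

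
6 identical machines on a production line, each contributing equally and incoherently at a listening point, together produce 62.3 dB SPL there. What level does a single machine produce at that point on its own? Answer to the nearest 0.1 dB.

6 equal incoherent sources add 10·log₁₀(6) = 7.78 dB over one source.
L_one = 62.3 − 7.78 = 54.5 dB SPL.

54.5 dB SPL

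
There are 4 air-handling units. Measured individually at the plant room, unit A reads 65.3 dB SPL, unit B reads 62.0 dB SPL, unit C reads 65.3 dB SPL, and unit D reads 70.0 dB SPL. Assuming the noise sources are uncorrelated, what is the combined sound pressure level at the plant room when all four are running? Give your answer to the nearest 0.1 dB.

72.6 dB SPL

Uncorrelated sources add in intensity (power), not in dB.
L_total = 10·log₁₀(10^(65.3/10) + 10^(62.0/10) + 10^(65.3/10) + 10^(70.0/10)) = 10·log₁₀(18360000) = 72.6 dB SPL.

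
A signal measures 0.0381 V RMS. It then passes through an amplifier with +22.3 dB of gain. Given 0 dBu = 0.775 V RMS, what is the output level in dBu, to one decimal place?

-3.9 dBu

Input level: 20·log₁₀(0.0381/0.775) = -26.17 dBu.
Output: -26.17 + 22.3 = -3.9 dBu.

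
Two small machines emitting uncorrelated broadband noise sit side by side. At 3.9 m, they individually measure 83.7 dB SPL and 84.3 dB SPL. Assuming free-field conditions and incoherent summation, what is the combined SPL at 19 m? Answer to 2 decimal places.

Combined at 3.9 m: 10·log₁₀(10^(83.7/10)+10^(84.3/10)) = 87.021 dB SPL.
Then apply −20·log₁₀(19/3.9) = -13.754 dB → 73.27 dB SPL.

73.27 dB SPL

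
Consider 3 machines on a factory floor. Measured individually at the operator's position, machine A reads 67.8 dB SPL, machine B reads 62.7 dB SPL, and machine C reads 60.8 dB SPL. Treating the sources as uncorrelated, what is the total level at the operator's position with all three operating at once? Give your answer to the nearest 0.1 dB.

Uncorrelated sources add in intensity (power), not in dB.
L_total = 10·log₁₀(10^(67.8/10) + 10^(62.7/10) + 10^(60.8/10)) = 10·log₁₀(9090000) = 69.6 dB SPL.

69.6 dB SPL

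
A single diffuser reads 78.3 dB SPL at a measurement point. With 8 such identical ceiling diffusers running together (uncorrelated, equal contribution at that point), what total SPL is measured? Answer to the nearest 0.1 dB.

8 equal incoherent sources raise the level by 10·log₁₀(8) = 9.03 dB.
L_total = 78.3 + 9.03 = 87.3 dB SPL.

87.3 dB SPL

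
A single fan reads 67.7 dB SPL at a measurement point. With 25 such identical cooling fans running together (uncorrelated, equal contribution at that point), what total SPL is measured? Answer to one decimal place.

81.7 dB SPL

25 equal incoherent sources raise the level by 10·log₁₀(25) = 13.98 dB.
L_total = 67.7 + 13.98 = 81.7 dB SPL.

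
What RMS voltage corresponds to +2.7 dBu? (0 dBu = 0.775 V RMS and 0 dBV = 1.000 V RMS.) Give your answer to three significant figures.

V = 0.775 V × 10^(+2.7/20).
= 0.775 × 1.365 = 1.06 V.

1.06 V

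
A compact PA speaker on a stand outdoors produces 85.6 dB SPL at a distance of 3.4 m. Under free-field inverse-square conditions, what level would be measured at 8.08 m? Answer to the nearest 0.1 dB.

78.1 dB SPL

Free-field point source: level drops by 20·log₁₀ of the distance ratio.
ΔL = −20·log₁₀(8.08/3.4) = -7.52 dB, so L₂ = 85.6 + (-7.52) = 78.1 dB SPL.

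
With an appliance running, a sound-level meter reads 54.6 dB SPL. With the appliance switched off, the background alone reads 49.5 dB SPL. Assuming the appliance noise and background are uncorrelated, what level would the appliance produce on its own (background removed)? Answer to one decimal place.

53.0 dB SPL

Remove the background by subtracting linear intensities:
L_src = 10·log₁₀(10^(54.6/10) − 10^(49.5/10)) = 10·log₁₀(199300) = 53.0 dB SPL.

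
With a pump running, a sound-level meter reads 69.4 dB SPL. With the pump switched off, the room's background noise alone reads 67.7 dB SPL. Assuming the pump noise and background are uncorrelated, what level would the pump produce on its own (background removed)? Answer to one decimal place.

64.5 dB SPL

Subtract intensities: L_src = 10·log₁₀(10^(L_total/10) − 10^(L_bg/10)).
L_src = 10·log₁₀(10^(69.4/10) − 10^(67.7/10)) = 10·log₁₀(2821000) = 64.5 dB SPL.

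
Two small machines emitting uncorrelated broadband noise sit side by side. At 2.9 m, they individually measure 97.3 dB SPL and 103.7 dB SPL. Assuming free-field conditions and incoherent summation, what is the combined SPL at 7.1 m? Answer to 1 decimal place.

96.8 dB SPL

Combined at 2.9 m: 10·log₁₀(10^(97.3/10)+10^(103.7/10)) = 104.60 dB SPL.
Then apply −20·log₁₀(7.1/2.9) = -7.78 dB → 96.8 dB SPL.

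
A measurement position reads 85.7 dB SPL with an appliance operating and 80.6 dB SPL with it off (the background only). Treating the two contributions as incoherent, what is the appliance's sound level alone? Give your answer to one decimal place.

84.1 dB SPL

Background correction is a power subtraction:
L_src = 10·log₁₀(10^(85.7/10) − 10^(80.6/10)) = 10·log₁₀(256700000) = 84.1 dB SPL.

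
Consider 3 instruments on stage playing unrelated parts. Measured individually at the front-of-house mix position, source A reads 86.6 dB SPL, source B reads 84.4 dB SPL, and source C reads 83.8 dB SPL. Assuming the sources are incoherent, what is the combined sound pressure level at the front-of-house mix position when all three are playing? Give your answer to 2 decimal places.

Add the sources as powers (linear), then convert back to dB:
L_total = 10·log₁₀(10^(86.6/10) + 10^(84.4/10) + 10^(83.8/10)) = 10·log₁₀(972400000) = 89.88 dB SPL.

89.88 dB SPL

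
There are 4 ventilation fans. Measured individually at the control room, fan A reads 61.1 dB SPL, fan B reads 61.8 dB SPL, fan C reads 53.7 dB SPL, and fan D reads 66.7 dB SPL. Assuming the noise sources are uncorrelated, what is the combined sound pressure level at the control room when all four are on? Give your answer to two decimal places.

68.87 dB SPL

Uncorrelated sources add in intensity (power), not in dB.
L_total = 10·log₁₀(10^(61.1/10) + 10^(61.8/10) + 10^(53.7/10) + 10^(66.7/10)) = 10·log₁₀(7714000) = 68.87 dB SPL.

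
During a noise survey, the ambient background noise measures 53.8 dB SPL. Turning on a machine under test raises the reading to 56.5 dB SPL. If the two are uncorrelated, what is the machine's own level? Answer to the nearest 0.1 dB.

Background correction is a power subtraction:
L_src = 10·log₁₀(10^(56.5/10) − 10^(53.8/10)) = 10·log₁₀(206800) = 53.2 dB SPL.

53.2 dB SPL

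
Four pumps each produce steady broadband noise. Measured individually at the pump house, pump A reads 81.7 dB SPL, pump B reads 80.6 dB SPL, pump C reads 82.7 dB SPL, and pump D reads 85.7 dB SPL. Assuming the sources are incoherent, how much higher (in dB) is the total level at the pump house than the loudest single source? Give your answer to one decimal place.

3.4 dB

Incoherent sources sum as intensities:
L_total = 10·log₁₀(10^(81.7/10) + 10^(80.6/10) + 10^(82.7/10) + 10^(85.7/10)) = 89.14 dB SPL.
Excess over the loudest (85.7 dB): 89.14 − 85.7 = 3.4 dB.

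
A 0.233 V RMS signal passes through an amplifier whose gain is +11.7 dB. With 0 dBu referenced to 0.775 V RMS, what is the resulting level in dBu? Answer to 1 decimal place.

+1.3 dBu

Input level: 20·log₁₀(0.233/0.775) = -10.44 dBu.
Output: -10.44 + 11.7 = +1.3 dBu.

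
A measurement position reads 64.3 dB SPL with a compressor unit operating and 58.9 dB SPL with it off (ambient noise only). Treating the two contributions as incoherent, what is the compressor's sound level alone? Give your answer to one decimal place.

Background correction is a power subtraction:
L_src = 10·log₁₀(10^(64.3/10) − 10^(58.9/10)) = 10·log₁₀(1915000) = 62.8 dB SPL.

62.8 dB SPL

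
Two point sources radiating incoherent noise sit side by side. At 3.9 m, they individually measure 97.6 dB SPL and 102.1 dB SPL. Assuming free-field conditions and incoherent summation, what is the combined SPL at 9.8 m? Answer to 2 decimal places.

Combined at 3.9 m: 10·log₁₀(10^(97.6/10)+10^(102.1/10)) = 103.419 dB SPL.
Then apply −20·log₁₀(9.8/3.9) = -8.003 dB → 95.42 dB SPL.

95.42 dB SPL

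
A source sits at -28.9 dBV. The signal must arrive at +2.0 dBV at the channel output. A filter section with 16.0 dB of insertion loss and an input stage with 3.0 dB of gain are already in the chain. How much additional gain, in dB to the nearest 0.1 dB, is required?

The required make-up gain is the shortfall in the dB sum.
G = +2.0 − (-28.9) + 16.0 − 3.0 = 43.9 dB.

43.9 dB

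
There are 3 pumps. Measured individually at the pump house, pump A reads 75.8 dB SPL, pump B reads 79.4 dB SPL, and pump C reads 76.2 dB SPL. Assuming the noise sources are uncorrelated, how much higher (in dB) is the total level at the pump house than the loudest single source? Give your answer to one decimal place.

2.8 dB

Add the sources as powers (linear), then convert back to dB:
L_total = 10·log₁₀(10^(75.8/10) + 10^(79.4/10) + 10^(76.2/10)) = 82.22 dB SPL.
Excess over the loudest (79.4 dB): 82.22 − 79.4 = 2.8 dB.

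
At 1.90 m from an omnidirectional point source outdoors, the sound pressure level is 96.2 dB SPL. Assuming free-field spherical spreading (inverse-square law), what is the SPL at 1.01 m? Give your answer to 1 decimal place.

101.7 dB SPL

Inverse-square spreading gives ΔL = −20·log₁₀(d₂/d₁).
ΔL = −20·log₁₀(1.01/1.90) = 5.49 dB, so L₂ = 96.2 + (5.49) = 101.7 dB SPL.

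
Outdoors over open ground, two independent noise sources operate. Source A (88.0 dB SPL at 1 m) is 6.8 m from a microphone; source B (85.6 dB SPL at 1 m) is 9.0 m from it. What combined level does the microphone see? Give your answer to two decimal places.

At the listener: L_A = 88.0 − 20·log₁₀(6.8) = 71.350 dB; L_B = 85.6 − 20·log₁₀(9.0) = 66.515 dB.
Combined: 10·log₁₀(10^(71.350/10)+10^(66.515/10)) = 72.58 dB SPL.

72.58 dB SPL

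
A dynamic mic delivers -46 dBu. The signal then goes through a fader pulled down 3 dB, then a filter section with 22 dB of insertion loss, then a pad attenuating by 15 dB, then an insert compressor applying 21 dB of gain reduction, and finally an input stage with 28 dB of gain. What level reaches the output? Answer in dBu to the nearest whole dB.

-79 dBu

Gain stages sum in dB:
-46 − 3 − 22 − 15 − 21 + 28 = -79 dBu.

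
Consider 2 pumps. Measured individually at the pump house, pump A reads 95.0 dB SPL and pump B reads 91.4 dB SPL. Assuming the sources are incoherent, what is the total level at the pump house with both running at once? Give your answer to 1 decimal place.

96.6 dB SPL

Incoherent sources sum as intensities:
L_total = 10·log₁₀(10^(95.0/10) + 10^(91.4/10)) = 10·log₁₀(4543000000) = 96.6 dB SPL.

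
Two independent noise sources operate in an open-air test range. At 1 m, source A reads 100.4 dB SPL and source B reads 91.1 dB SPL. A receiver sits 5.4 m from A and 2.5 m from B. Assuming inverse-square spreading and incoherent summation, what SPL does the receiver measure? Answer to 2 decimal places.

At the listener: L_A = 100.4 − 20·log₁₀(5.4) = 85.752 dB; L_B = 91.1 − 20·log₁₀(2.5) = 83.141 dB.
Combined: 10·log₁₀(10^(85.752/10)+10^(83.141/10)) = 87.65 dB SPL.

87.65 dB SPL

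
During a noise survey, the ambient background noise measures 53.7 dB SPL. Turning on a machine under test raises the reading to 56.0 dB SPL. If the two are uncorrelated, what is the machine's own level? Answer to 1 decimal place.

52.1 dB SPL

Background correction is a power subtraction:
L_src = 10·log₁₀(10^(56.0/10) − 10^(53.7/10)) = 10·log₁₀(163700) = 52.1 dB SPL.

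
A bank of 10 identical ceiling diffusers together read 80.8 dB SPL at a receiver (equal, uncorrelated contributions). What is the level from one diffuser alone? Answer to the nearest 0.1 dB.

10 equal incoherent sources add 10·log₁₀(10) = 10.00 dB over one source.
L_one = 80.8 − 10.00 = 70.8 dB SPL.

70.8 dB SPL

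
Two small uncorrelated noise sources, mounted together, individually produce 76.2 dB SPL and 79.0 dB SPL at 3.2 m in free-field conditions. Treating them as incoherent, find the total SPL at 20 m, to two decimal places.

64.91 dB SPL

Combined at 3.2 m: 10·log₁₀(10^(76.2/10)+10^(79.0/10)) = 80.832 dB SPL.
Then apply −20·log₁₀(20/3.2) = -15.918 dB → 64.91 dB SPL.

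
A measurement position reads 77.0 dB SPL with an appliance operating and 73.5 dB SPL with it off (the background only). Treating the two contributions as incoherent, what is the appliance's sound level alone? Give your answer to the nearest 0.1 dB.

Background correction is a power subtraction:
L_src = 10·log₁₀(10^(77.0/10) − 10^(73.5/10)) = 10·log₁₀(27730000) = 74.4 dB SPL.

74.4 dB SPL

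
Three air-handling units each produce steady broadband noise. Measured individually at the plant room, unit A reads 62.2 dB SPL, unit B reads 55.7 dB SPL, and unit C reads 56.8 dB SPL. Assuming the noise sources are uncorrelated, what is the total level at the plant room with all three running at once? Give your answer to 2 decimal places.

Incoherent sources sum as intensities:
L_total = 10·log₁₀(10^(62.2/10) + 10^(55.7/10) + 10^(56.8/10)) = 10·log₁₀(2510000) = 64.00 dB SPL.

64.00 dB SPL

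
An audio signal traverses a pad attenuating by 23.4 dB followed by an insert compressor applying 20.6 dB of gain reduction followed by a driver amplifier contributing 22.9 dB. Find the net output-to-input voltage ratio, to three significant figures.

0.0881

Net gain = (−23.4) + (−20.6) + 22.9 = -21.1 dB.
Voltage ratio = 10^(-21.1/20) = 0.0881.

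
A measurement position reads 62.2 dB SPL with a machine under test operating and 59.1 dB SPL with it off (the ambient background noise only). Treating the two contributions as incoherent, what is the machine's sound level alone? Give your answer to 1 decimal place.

59.3 dB SPL

Background correction is a power subtraction:
L_src = 10·log₁₀(10^(62.2/10) − 10^(59.1/10)) = 10·log₁₀(846800) = 59.3 dB SPL.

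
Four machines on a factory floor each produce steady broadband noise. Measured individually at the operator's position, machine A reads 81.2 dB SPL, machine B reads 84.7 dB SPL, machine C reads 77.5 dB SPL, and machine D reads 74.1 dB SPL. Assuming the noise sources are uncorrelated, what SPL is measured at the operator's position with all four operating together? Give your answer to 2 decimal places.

87.07 dB SPL

Incoherent sources sum as intensities:
L_total = 10·log₁₀(10^(81.2/10) + 10^(84.7/10) + 10^(77.5/10) + 10^(74.1/10)) = 10·log₁₀(508900000) = 87.07 dB SPL.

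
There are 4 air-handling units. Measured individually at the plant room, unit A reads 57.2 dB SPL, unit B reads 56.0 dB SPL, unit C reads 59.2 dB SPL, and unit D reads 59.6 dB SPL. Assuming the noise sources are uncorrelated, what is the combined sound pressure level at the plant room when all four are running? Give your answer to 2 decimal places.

64.26 dB SPL

Add the sources as powers (linear), then convert back to dB:
L_total = 10·log₁₀(10^(57.2/10) + 10^(56.0/10) + 10^(59.2/10) + 10^(59.6/10)) = 10·log₁₀(2667000) = 64.26 dB SPL.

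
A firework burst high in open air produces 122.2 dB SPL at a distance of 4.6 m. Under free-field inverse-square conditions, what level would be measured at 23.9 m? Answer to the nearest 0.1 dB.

Free-field point source: level drops by 20·log₁₀ of the distance ratio.
ΔL = −20·log₁₀(23.9/4.6) = -14.31 dB, so L₂ = 122.2 + (-14.31) = 107.9 dB SPL.

107.9 dB SPL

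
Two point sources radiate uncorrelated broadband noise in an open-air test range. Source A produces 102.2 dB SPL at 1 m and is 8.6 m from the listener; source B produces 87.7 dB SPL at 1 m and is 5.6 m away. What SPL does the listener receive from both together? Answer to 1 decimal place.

At the listener: L_A = 102.2 − 20·log₁₀(8.6) = 83.51 dB; L_B = 87.7 − 20·log₁₀(5.6) = 72.74 dB.
Combined: 10·log₁₀(10^(83.51/10)+10^(72.74/10)) = 83.9 dB SPL.

83.9 dB SPL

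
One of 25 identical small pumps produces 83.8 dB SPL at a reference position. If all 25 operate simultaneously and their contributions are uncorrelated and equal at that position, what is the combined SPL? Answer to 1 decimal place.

25 equal incoherent sources raise the level by 10·log₁₀(25) = 13.98 dB.
L_total = 83.8 + 13.98 = 97.8 dB SPL.

97.8 dB SPL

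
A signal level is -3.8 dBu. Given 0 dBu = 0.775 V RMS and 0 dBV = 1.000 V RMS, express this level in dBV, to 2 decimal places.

-6.01 dBV

The offset between the scales is 20·log₁₀(0.775/1.000) = −2.214 dB.
So dBV = -3.8 − 2.214 = -6.01 dBV.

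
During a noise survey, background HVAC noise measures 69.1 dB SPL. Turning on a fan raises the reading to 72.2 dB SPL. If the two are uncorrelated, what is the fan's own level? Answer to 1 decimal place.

69.3 dB SPL

Remove the background by subtracting linear intensities:
L_src = 10·log₁₀(10^(72.2/10) − 10^(69.1/10)) = 10·log₁₀(8468000) = 69.3 dB SPL.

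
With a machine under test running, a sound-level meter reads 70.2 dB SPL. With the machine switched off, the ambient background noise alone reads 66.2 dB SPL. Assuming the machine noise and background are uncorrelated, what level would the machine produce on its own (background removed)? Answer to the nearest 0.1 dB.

68.0 dB SPL

Background correction is a power subtraction:
L_src = 10·log₁₀(10^(70.2/10) − 10^(66.2/10)) = 10·log₁₀(6303000) = 68.0 dB SPL.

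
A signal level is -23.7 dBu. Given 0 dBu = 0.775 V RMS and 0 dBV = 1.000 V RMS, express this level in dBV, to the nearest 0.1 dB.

-25.9 dBV

The offset between the scales is 20·log₁₀(0.775/1.000) = −2.214 dB.
So dBV = -23.7 − 2.214 = -25.9 dBV.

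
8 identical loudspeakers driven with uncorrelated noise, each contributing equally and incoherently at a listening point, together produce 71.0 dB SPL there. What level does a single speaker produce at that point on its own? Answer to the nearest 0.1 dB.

8 equal incoherent sources add 10·log₁₀(8) = 9.03 dB over one source.
L_one = 71.0 − 9.03 = 62.0 dB SPL.

62.0 dB SPL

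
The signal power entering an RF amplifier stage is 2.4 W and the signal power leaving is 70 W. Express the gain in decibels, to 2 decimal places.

14.65 dB

Power is a power quantity, so gain = 10·log₁₀(P_out/P_in).
10·log₁₀(70/2.4) = 10·log₁₀(29.17) = 14.65 dB.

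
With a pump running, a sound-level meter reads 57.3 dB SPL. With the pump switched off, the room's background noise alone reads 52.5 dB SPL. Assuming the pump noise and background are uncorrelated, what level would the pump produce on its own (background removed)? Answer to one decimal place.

Background correction is a power subtraction:
L_src = 10·log₁₀(10^(57.3/10) − 10^(52.5/10)) = 10·log₁₀(359200) = 55.6 dB SPL.

55.6 dB SPL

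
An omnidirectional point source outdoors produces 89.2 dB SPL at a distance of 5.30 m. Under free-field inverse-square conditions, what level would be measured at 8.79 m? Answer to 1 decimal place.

84.8 dB SPL

Free-field point source: level drops by 20·log₁₀ of the distance ratio.
ΔL = −20·log₁₀(8.79/5.30) = -4.39 dB, so L₂ = 89.2 + (-4.39) = 84.8 dB SPL.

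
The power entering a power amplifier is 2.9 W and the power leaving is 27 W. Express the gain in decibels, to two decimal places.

9.69 dB

For a power ratio, dB = 10·log₁₀(P₂/P₁).
10·log₁₀(27/2.9) = 10·log₁₀(9.310) = 9.69 dB.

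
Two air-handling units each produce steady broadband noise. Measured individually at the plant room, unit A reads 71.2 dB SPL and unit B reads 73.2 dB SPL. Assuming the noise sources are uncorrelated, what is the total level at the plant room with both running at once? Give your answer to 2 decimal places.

75.32 dB SPL

Add the sources as powers (linear), then convert back to dB:
L_total = 10·log₁₀(10^(71.2/10) + 10^(73.2/10)) = 10·log₁₀(34080000) = 75.32 dB SPL.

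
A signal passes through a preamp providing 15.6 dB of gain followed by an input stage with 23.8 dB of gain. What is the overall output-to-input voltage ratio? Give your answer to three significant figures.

93.3

Net gain = 15.6 + 23.8 = 39.4 dB.
Voltage ratio = 10^(39.4/20) = 93.3.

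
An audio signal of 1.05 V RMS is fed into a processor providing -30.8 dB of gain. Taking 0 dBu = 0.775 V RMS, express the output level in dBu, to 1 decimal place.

Input level: 20·log₁₀(1.05/0.775) = 2.64 dBu.
Output: 2.64 − 30.8 = -28.2 dBu.

-28.2 dBu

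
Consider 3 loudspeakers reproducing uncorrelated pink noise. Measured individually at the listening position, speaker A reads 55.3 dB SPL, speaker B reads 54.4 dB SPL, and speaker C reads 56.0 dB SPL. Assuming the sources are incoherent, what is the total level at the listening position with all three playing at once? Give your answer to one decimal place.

Add the sources as powers (linear), then convert back to dB:
L_total = 10·log₁₀(10^(55.3/10) + 10^(54.4/10) + 10^(56.0/10)) = 10·log₁₀(1012000) = 60.1 dB SPL.

60.1 dB SPL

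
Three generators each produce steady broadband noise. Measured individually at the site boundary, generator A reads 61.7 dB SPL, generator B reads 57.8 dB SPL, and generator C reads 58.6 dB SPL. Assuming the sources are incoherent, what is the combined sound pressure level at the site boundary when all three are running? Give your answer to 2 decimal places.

64.48 dB SPL

Add the sources as powers (linear), then convert back to dB:
L_total = 10·log₁₀(10^(61.7/10) + 10^(57.8/10) + 10^(58.6/10)) = 10·log₁₀(2806000) = 64.48 dB SPL.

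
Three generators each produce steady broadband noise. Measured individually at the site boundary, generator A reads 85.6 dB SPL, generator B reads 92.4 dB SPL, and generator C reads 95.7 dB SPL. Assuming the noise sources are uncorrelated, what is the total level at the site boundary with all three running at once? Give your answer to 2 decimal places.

97.65 dB SPL

Add the sources as powers (linear), then convert back to dB:
L_total = 10·log₁₀(10^(85.6/10) + 10^(92.4/10) + 10^(95.7/10)) = 10·log₁₀(5816000000) = 97.65 dB SPL.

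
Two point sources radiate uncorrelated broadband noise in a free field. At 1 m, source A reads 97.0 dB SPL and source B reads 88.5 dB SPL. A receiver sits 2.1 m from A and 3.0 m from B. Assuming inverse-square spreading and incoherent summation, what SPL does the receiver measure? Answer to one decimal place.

90.8 dB SPL

At the listener: L_A = 97.0 − 20·log₁₀(2.1) = 90.56 dB; L_B = 88.5 − 20·log₁₀(3.0) = 78.96 dB.
Combined: 10·log₁₀(10^(90.56/10)+10^(78.96/10)) = 90.8 dB SPL.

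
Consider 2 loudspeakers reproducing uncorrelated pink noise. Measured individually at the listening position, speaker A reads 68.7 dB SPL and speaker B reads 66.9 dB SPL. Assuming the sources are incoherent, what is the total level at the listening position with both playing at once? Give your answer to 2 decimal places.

70.90 dB SPL

Add the sources as powers (linear), then convert back to dB:
L_total = 10·log₁₀(10^(68.7/10) + 10^(66.9/10)) = 10·log₁₀(12310000) = 70.90 dB SPL.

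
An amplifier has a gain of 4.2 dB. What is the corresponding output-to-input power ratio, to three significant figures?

Power ratio = 10^(dB/10).
10^(4.2/10) = 10^(0.4200) = 2.63.

2.63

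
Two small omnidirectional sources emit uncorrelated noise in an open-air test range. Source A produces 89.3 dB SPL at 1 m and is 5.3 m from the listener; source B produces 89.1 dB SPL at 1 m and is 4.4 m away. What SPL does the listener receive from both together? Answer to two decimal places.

At the listener: L_A = 89.3 − 20·log₁₀(5.3) = 74.814 dB; L_B = 89.1 − 20·log₁₀(4.4) = 76.231 dB.
Combined: 10·log₁₀(10^(74.814/10)+10^(76.231/10)) = 78.59 dB SPL.

78.59 dB SPL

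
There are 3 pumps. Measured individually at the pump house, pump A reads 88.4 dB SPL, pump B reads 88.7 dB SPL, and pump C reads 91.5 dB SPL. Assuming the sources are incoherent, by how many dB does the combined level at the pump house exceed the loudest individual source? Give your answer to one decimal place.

3.0 dB

Add the sources as powers (linear), then convert back to dB:
L_total = 10·log₁₀(10^(88.4/10) + 10^(88.7/10) + 10^(91.5/10)) = 94.54 dB SPL.
Excess over the loudest (91.5 dB): 94.54 − 91.5 = 3.0 dB.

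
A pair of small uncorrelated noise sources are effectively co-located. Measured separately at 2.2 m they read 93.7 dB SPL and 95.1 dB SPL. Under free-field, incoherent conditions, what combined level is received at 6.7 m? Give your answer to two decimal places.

87.79 dB SPL

Combined at 2.2 m: 10·log₁₀(10^(93.7/10)+10^(95.1/10)) = 97.466 dB SPL.
Then apply −20·log₁₀(6.7/2.2) = -9.673 dB → 87.79 dB SPL.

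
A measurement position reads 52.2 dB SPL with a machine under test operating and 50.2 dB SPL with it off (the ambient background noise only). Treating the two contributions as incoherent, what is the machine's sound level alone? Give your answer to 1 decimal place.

47.9 dB SPL

Background correction is a power subtraction:
L_src = 10·log₁₀(10^(52.2/10) − 10^(50.2/10)) = 10·log₁₀(61250) = 47.9 dB SPL.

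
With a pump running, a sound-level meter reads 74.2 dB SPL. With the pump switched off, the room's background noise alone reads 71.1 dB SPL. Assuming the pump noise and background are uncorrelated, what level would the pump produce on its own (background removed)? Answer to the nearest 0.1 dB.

71.3 dB SPL

Remove the background by subtracting linear intensities:
L_src = 10·log₁₀(10^(74.2/10) − 10^(71.1/10)) = 10·log₁₀(13420000) = 71.3 dB SPL.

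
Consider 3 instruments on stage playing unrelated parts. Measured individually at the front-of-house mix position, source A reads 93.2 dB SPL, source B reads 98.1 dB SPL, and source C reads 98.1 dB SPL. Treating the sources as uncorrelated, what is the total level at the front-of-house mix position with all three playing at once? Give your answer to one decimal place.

Add the sources as powers (linear), then convert back to dB:
L_total = 10·log₁₀(10^(93.2/10) + 10^(98.1/10) + 10^(98.1/10)) = 10·log₁₀(15002000000) = 101.8 dB SPL.

101.8 dB SPL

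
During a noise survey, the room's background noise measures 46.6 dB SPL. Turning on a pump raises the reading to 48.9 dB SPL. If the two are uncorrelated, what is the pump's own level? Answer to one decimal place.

45.0 dB SPL

Remove the background by subtracting linear intensities:
L_src = 10·log₁₀(10^(48.9/10) − 10^(46.6/10)) = 10·log₁₀(31920) = 45.0 dB SPL.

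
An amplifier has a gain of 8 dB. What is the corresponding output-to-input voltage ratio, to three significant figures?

2.51

Voltage ratio = 10^(dB/20).
10^(8/20) = 10^(0.4000) = 2.51.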